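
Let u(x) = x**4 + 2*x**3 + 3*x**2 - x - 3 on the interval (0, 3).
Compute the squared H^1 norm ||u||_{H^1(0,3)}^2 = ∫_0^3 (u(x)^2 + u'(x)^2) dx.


||u||_{H^1}^2 = 898413/35

The H^1 norm (squared) on an interval (0, L) is
  ||u||_{H^1}^2 = ∫_0^L u(x)^2 dx + ∫_0^L u'(x)^2 dx.
Compute u'(x) = 4*x**3 + 6*x**2 + 6*x - 1.
Then u(x)^2 = x**8 + 4*x**7 + 10*x**6 + 10*x**5 - x**4 - 18*x**3 - 17*x**2 + 6*x + 9 and u'(x)^2 = 16*x**6 + 48*x**5 + 84*x**4 + 64*x**3 + 24*x**2 - 12*x + 1.
Integrate each monomial from 0 to 3 using ∫_0^3 c·x^n dx = c·3^(n+1)/(n+1):
  ∫_0^3 u(x)^2 dx = ∫_0^3 (x^8 + 4*x^7 + 10*x^6 + 10*x^5 - x^4 - 18*x^3 - 17*x^2 + 6*x + 9) dx. Term by term:
    ∫_0^3 x^8 dx = 2187;  ∫_0^3 4*x^7 dx = 6561/2;  ∫_0^3 10*x^6 dx = 21870/7;
    ∫_0^3 10*x^5 dx = 1215;  ∫_0^3 -x^4 dx = -243/5;  ∫_0^3 -18*x^3 dx = -729/2;
    ∫_0^3 -17*x^2 dx = -153;  ∫_0^3 6*x dx = 27;  ∫_0^3 9 dx = 27.
  Sum: 2187 + 6561/2 + 21870/7 + 1215 − 243/5 − 729/2 − 153 + 27 + 27 = 325314/35.
  ∫_0^3 u'(x)^2 dx = ∫_0^3 (16*x^6 + 48*x^5 + 84*x^4 + 64*x^3 + 24*x^2 - 12*x + 1) dx. Term by term:
    ∫_0^3 16*x^6 dx = 34992/7;  ∫_0^3 48*x^5 dx = 5832;  ∫_0^3 84*x^4 dx = 20412/5;
    ∫_0^3 64*x^3 dx = 1296;  ∫_0^3 24*x^2 dx = 216;  ∫_0^3 -12*x dx = -54;
    ∫_0^3 1 dx = 3.
  Sum: 34992/7 + 5832 + 20412/5 + 1296 + 216 − 54 + 3 = 573099/35.
Adding: ||u||_{H^1}^2 = 325314/35 + 573099/35 = 898413/35.


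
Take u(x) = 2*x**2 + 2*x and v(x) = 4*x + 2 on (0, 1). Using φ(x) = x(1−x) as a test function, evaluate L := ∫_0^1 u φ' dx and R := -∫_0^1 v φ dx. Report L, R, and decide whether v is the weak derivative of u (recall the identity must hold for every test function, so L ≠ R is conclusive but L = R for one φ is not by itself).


LHS = -2/3, RHS = -2/3. Yes, v = u' weakly.

u(x) = 2*x**2 + 2*x, classical derivative u'(x) = 4*x + 2.
φ(x) = x(1−x), so φ'(x) = 1 - 2*x.
Note φ(0) = φ(1) = 0, so the boundary term u·φ vanishes.
LHS = ∫_0^1 u(x) φ'(x) dx = ∫_0^1 (-4*x^3 - 2*x^2 + 2*x) dx. Term by term:
  ∫_0^1 -4*x^3 dx = -1;  ∫_0^1 -2*x^2 dx = -2/3;  ∫_0^1 2*x dx = 1.
Sum: -1 − 2/3 + 1 = -2/3.
So LHS = -2/3.
∫_0^1 v(x) φ(x) dx = ∫_0^1 (-4*x^3 + 2*x^2 + 2*x) dx. Term by term:
  ∫_0^1 -4*x^3 dx = -1;  ∫_0^1 2*x^2 dx = 2/3;  ∫_0^1 2*x dx = 1.
Sum: -1 + 2/3 + 1 = 2/3.
So RHS = -∫_0^1 v(x) φ(x) dx = -2/3.
LHS = RHS, so the identity holds for this test φ.
Moreover u is smooth here and v(x) = u'(x) = 4*x + 2 pointwise, so the identity holds for every test function. Hence v is the weak derivative of u.


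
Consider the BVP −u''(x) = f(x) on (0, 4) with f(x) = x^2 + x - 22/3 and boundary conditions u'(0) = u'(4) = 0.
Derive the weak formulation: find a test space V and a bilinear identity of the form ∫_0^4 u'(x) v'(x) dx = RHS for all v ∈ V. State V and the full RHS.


V = H^1(0, 4) (no boundary constraint on v; u is determined up to an additive constant); weak form: ∫_0^4 u'v' dx = ∫_0^4 (x^2 + x - 22/3) v dx for all v ∈ V.

Multiply both sides by a test function v and integrate from 0 to 4:
  ∫_0^4 −u''(x) v(x) dx = ∫_0^4 f(x) v(x) dx.
Integrate the LHS by parts once:
  ∫_0^4 −u'' v dx = −[u'(x) v(x)]_0^4 + ∫_0^4 u'(x) v'(x) dx.
Thus ∫_0^4 u'(x) v'(x) dx = ∫_0^4 f(x) v(x) dx + [u'(x) v(x)]_0^4.
Choose V so that boundary terms are either known or forced to vanish.
u has homogeneous Neumann: u'(0) = u'(4) = 0. So [u' v]_0^4 = 0·v(4) − 0·v(0) = 0 for any v; take V = H^1(0, 4).
Weak formulation: find u (satisfying any essential BC) such that ∫_0^4 u'(x) v'(x) dx = ∫_0^4 f v dx for all v ∈ V (homogeneous Neumann, so boundary terms vanish).
Substituting f(x) = x^2 + x - 22/3, the right-hand side is ∫_0^4 (x^2 + x - 22/3) v dx.
Compatibility check (pure Neumann): taking v ≡ 1 ∈ V gives 0 = ∫_0^4 f dx + (0) − (0), i.e. ∫_0^4 f dx must equal u'(0) − u'(4) = 0. Indeed ∫_0^4 (x^2 + x - 22/3) dx = 0, so the data are compatible. The solution is then unique only up to an additive constant (fix it e.g. by requiring ∫_0^4 u dx = 0).


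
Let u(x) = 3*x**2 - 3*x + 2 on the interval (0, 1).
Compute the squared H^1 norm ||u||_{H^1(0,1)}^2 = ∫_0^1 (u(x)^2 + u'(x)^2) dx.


||u||_{H^1}^2 = 53/10

The H^1 norm (squared) on an interval (0, L) is
  ||u||_{H^1}^2 = ∫_0^L u(x)^2 dx + ∫_0^L u'(x)^2 dx.
Compute u'(x) = 6*x - 3.
Then u(x)^2 = 9*x**4 - 18*x**3 + 21*x**2 - 12*x + 4 and u'(x)^2 = 36*x**2 - 36*x + 9.
Integrate each monomial from 0 to 1 using ∫_0^1 c·x^n dx = c·1^(n+1)/(n+1):
  ∫_0^1 u(x)^2 dx = ∫_0^1 (9*x^4 - 18*x^3 + 21*x^2 - 12*x + 4) dx. Term by term:
    ∫_0^1 9*x^4 dx = 9/5;  ∫_0^1 -18*x^3 dx = -9/2;  ∫_0^1 21*x^2 dx = 7;
    ∫_0^1 -12*x dx = -6;  ∫_0^1 4 dx = 4.
  Sum: 9/5 − 9/2 + 7 − 6 + 4 = 23/10.
  ∫_0^1 u'(x)^2 dx = ∫_0^1 (36*x^2 - 36*x + 9) dx. Term by term:
    ∫_0^1 36*x^2 dx = 12;  ∫_0^1 -36*x dx = -18;  ∫_0^1 9 dx = 9.
  Sum: 12 − 18 + 9 = 3.
Adding: ||u||_{H^1}^2 = 23/10 + 3 = 53/10.


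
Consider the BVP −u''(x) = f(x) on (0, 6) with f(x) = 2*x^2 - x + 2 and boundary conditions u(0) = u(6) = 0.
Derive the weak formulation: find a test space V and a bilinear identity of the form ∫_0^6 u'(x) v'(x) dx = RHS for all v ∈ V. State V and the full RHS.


V = H^1_0(0, 6) (so v(0) = v(6) = 0); weak form: ∫_0^6 u'v' dx = ∫_0^6 (2*x^2 - x + 2) v dx for all v ∈ V.

Multiply both sides by a test function v and integrate from 0 to 6:
  ∫_0^6 −u''(x) v(x) dx = ∫_0^6 f(x) v(x) dx.
Integrate the LHS by parts once:
  ∫_0^6 −u'' v dx = −[u'(x) v(x)]_0^6 + ∫_0^6 u'(x) v'(x) dx.
Thus ∫_0^6 u'(x) v'(x) dx = ∫_0^6 f(x) v(x) dx + [u'(x) v(x)]_0^6.
Choose V so that boundary terms are either known or forced to vanish.
u is Dirichlet: u(0) = u(6) = 0. Let V = H^1_0(0, 6); then v(0) = v(6) = 0, and [u' v]_0^6 = 0.
Weak formulation: find u (satisfying any essential BC) such that ∫_0^6 u'(x) v'(x) dx = ∫_0^6 f v dx for all v ∈ V.
Substituting f(x) = 2*x^2 - x + 2, the right-hand side is ∫_0^6 (2*x^2 - x + 2) v dx.


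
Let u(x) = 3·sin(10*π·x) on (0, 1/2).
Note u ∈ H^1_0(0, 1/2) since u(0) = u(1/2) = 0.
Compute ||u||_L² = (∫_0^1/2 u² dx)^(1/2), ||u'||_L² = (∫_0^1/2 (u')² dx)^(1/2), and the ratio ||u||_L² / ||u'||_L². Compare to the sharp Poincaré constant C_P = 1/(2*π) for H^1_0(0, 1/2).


||u||_L² / ||u'||_L² = 1/(10*π) < C_P = 1/(2*π).

u(x) = 3·sin(10*π·x), so u'(x) = 30*π*cos(10*π*x).
Writing u(x) = A·sin(kπx/L) with A = 3 and k = 5, use ∫_0^L sin²(kπx/L) dx = L/2 and ∫_0^L cos²(kπx/L) dx = L/2.
u² = 9·sin²(10*π·x) and (u')² = 900*π^2·cos²(10*π·x), and each of sin², cos² integrates to L/2 = 1/4 over (0, 1/2).
∫_0^1/2 u² dx = 9/4, so ||u||_L² = 3/2.
∫_0^1/2 (u')² dx = 225*π^2, so ||u'||_L² = 15*π.
Ratio ||u||_L² / ||u'||_L² = 1/(10*π).
Sharp Poincaré constant on H^1_0(0, 1/2) is C_P = L/π = 1/(2*π), achieved by sin(2*π·x).
This is the k = 5 harmonic; the ratio L/(kπ) is strictly less than C_P = L/π, consistent with the sharp inequality ||u||_L² ≤ C_P ||u'||_L².


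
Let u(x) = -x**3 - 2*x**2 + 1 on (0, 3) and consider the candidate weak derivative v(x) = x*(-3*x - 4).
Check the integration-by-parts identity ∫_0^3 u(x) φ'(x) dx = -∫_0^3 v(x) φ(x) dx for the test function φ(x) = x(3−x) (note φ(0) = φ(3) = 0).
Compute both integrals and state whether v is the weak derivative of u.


LHS = 1269/20, RHS = 1269/20. Yes, v = u' weakly.

u(x) = -x**3 - 2*x**2 + 1, classical derivative u'(x) = -3*x**2 - 4*x.
φ(x) = x(3−x), so φ'(x) = 3 - 2*x.
Note φ(0) = φ(3) = 0, so the boundary term u·φ vanishes.
LHS = ∫_0^3 u(x) φ'(x) dx = ∫_0^3 (2*x^4 + x^3 - 6*x^2 - 2*x + 3) dx. Term by term:
  ∫_0^3 2*x^4 dx = 486/5;  ∫_0^3 x^3 dx = 81/4;  ∫_0^3 -6*x^2 dx = -54;
  ∫_0^3 -2*x dx = -9;  ∫_0^3 3 dx = 9.
Sum: 486/5 + 81/4 − 54 − 9 + 9 = 1269/20.
So LHS = 1269/20.
∫_0^3 v(x) φ(x) dx = ∫_0^3 (3*x^4 - 5*x^3 - 12*x^2) dx. Term by term:
  ∫_0^3 3*x^4 dx = 729/5;  ∫_0^3 -5*x^3 dx = -405/4;  ∫_0^3 -12*x^2 dx = -108.
Sum: 729/5 − 405/4 − 108 = -1269/20.
So RHS = -∫_0^3 v(x) φ(x) dx = 1269/20.
LHS = RHS, so the identity holds for this test φ.
Moreover u is smooth here and v(x) = u'(x) = -3*x**2 - 4*x pointwise, so the identity holds for every test function. Hence v is the weak derivative of u.


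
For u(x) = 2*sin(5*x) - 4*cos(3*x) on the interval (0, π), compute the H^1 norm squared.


||u||_{H^1(0,π)}^2 = 132*π

u'(x) = 12*sin(3*x) + 10*cos(5*x).
Expand u² and (u')² and integrate term by term on (0, π), using: for integers n ≥ 1, ∫_0^π sin²(nx) dx = ∫_0^π cos²(nx) dx = π/2; for n ≠ n', ∫_0^π sin(nx)sin(n'x) dx = ∫_0^π cos(nx)cos(n'x) dx = 0; and by product-to-sum, ∫_0^π sin(nx)cos(n'x) dx = ½∫_0^π [sin((n+n')x) + sin((n−n')x)] dx, which is 0 when n+n' is even and 2n/(n²−n'²) when n+n' is odd (it need not vanish on (0, π)).
  u² squared terms: (-4)²·∫cos(3x)² dx = 16·π/2 = 8*π;  (2)²·∫sin(5x)² dx = 4·π/2 = 2*π.
  u² cross terms: 2·(-4)·(2)·∫cos(3x)·sin(5x) dx = -16·(0) = 0.
  So ∫_0^π u² dx = 8*π + 2*π + 0 = 10*π.
  (u')² squared terms: (10)²·∫cos(5x)² dx = 100·π/2 = 50*π;  (12)²·∫sin(3x)² dx = 144·π/2 = 72*π.
  (u')² cross terms: 2·(10)·(12)·∫cos(5x)·sin(3x) dx = 240·(0) = 0.
  So ∫_0^π (u')² dx = 50*π + 72*π + 0 = 122*π.
||u||_{H^1}^2 = (10*π) + (122*π) = 132*π.


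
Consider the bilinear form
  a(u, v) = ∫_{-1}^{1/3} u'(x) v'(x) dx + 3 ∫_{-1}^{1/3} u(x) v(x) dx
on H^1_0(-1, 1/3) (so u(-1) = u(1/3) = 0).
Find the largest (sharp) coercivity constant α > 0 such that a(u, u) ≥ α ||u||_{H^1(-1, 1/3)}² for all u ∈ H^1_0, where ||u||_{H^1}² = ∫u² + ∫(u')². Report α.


α = 1

Coercivity of a(·,·) on H^1_0(-1, 1/3) means a(u, u) ≥ α ||u||_{H^1}² for every u ∈ H^1_0.
The interval has length L = 4/3, and Poincaré/coercivity depend only on L. Here a(u, u) = ∫(u')² + (3)·∫u².
Here c = 3 ≥ 1, so a(u,u) = ∫(u')² + c∫u² ≥ ∫(u')² + ∫u² = ||u||_{H^1}², i.e. α = 1 works. No larger α is possible: a(u,u) ≥ α||u||_{H^1}² means (1−α)∫(u')² ≥ (α−c)∫u², and for the modes u_n = sin(nπ(x−x₀)/L) (x₀ the left endpoint) one has ∫u_n²/∫(u_n')² = (L/(nπ))² → 0, so a(u_n,u_n)/||u_n||_{H^1}² → 1. Hence the optimal constant is α = 1.
Therefore α = 1.


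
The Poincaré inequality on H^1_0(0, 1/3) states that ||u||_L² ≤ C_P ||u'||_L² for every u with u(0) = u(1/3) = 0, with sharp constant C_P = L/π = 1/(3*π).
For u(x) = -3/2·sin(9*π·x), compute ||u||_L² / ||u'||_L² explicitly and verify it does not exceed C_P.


||u||_L² / ||u'||_L² = 1/(9*π) < C_P = 1/(3*π).

u(x) = -3/2·sin(9*π·x), so u'(x) = -27*π*cos(9*π*x)/2.
Writing u(x) = A·sin(kπx/L) with A = -3/2 and k = 3, use ∫_0^L sin²(kπx/L) dx = L/2 and ∫_0^L cos²(kπx/L) dx = L/2.
u² = 9/4·sin²(9*π·x) and (u')² = 729*π^2/4·cos²(9*π·x), and each of sin², cos² integrates to L/2 = 1/6 over (0, 1/3).
∫_0^1/3 u² dx = 3/8, so ||u||_L² = sqrt(6)/4.
∫_0^1/3 (u')² dx = 243*π^2/8, so ||u'||_L² = 9*sqrt(6)*π/4.
Ratio ||u||_L² / ||u'||_L² = 1/(9*π).
Sharp Poincaré constant on H^1_0(0, 1/3) is C_P = L/π = 1/(3*π), achieved by sin(3*π·x).
This is the k = 3 harmonic; the ratio L/(kπ) is strictly less than C_P = L/π, consistent with the sharp inequality ||u||_L² ≤ C_P ||u'||_L².


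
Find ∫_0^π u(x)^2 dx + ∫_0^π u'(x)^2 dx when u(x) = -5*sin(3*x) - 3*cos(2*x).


||u||_{H^1(0,π)}^2 = 180 + 295*π/2

u'(x) = 6*sin(2*x) - 15*cos(3*x).
Expand u² and (u')² and integrate term by term on (0, π), using: for integers n ≥ 1, ∫_0^π sin²(nx) dx = ∫_0^π cos²(nx) dx = π/2; for n ≠ n', ∫_0^π sin(nx)sin(n'x) dx = ∫_0^π cos(nx)cos(n'x) dx = 0; and by product-to-sum, ∫_0^π sin(nx)cos(n'x) dx = ½∫_0^π [sin((n+n')x) + sin((n−n')x)] dx, which is 0 when n+n' is even and 2n/(n²−n'²) when n+n' is odd (it need not vanish on (0, π)).
  u² squared terms: (-5)²·∫sin(3x)² dx = 25·π/2 = 25*π/2;  (-3)²·∫cos(2x)² dx = 9·π/2 = 9*π/2.
  u² cross terms: 2·(-5)·(-3)·∫sin(3x)·cos(2x) dx = 30·(6/5) = 36.
  So ∫_0^π u² dx = 25*π/2 + 9*π/2 + 36 = 36 + 17*π.
  (u')² squared terms: (-15)²·∫cos(3x)² dx = 225·π/2 = 225*π/2;  (6)²·∫sin(2x)² dx = 36·π/2 = 18*π.
  (u')² cross terms: 2·(-15)·(6)·∫cos(3x)·sin(2x) dx = -180·(-4/5) = 144.
  So ∫_0^π (u')² dx = 225*π/2 + 18*π + 144 = 144 + 261*π/2.
||u||_{H^1}^2 = (36 + 17*π) + (144 + 261*π/2) = 180 + 295*π/2.


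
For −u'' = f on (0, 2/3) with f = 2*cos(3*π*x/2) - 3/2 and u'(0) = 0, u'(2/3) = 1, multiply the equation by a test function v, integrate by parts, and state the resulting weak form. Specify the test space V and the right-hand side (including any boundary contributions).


V = H^1(0, 2/3) (v unrestricted at boundary; u is determined up to an additive constant); weak form: ∫_0^2/3 u'v' dx = ∫_0^2/3 (2*cos(3*π*x/2) - 3/2) v dx + v(2/3) for all v ∈ V.

Multiply both sides by a test function v and integrate from 0 to 2/3:
  ∫_0^2/3 −u''(x) v(x) dx = ∫_0^2/3 f(x) v(x) dx.
Integrate the LHS by parts once:
  ∫_0^2/3 −u'' v dx = −[u'(x) v(x)]_0^2/3 + ∫_0^2/3 u'(x) v'(x) dx.
Thus ∫_0^2/3 u'(x) v'(x) dx = ∫_0^2/3 f(x) v(x) dx + [u'(x) v(x)]_0^2/3.
Choose V so that boundary terms are either known or forced to vanish.
u has inhomogeneous Neumann u'(0) = 0, u'(2/3) = 1. [u' v]_0^2/3 = (1)·v(2/3) − (0)·v(0) = v(2/3). Take V = H^1(0, 2/3); boundary term becomes part of RHS.
Weak formulation: find u (satisfying any essential BC) such that ∫_0^2/3 u'(x) v'(x) dx = ∫_0^2/3 f v dx + v(2/3) for all v ∈ V (Neumann data are natural BCs: they enter the RHS as boundary terms).
Substituting f(x) = 2*cos(3*π*x/2) - 3/2, the right-hand side is ∫_0^2/3 (2*cos(3*π*x/2) - 3/2) v dx + v(2/3).
Compatibility check (pure Neumann): taking v ≡ 1 ∈ V gives 0 = ∫_0^2/3 f dx + (1) − (0), i.e. ∫_0^2/3 f dx must equal u'(0) − u'(2/3) = -1. Indeed ∫_0^2/3 (2*cos(3*π*x/2) - 3/2) dx = -1, so the data are compatible. The solution is then unique only up to an additive constant (fix it e.g. by requiring ∫_0^2/3 u dx = 0).


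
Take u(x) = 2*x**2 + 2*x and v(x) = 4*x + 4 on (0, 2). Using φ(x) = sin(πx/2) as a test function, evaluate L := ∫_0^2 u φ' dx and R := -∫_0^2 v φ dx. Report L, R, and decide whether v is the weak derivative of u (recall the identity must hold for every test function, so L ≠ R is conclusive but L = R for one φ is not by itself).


LHS = -24/π, RHS = -32/π. No, v is not the weak derivative of u.

u(x) = 2*x**2 + 2*x, classical derivative u'(x) = 4*x + 2.
φ(x) = sin(πx/2), so φ'(x) = π*cos(π*x/2)/2.
Note φ(0) = φ(2) = 0, so the boundary term u·φ vanishes.
LHS = ∫_0^2 u(x) φ'(x) dx = ∫_0^2 (π*x^2*cos(π*x/2) + π*x*cos(π*x/2)) dx. Term by term:
  ∫_0^2 π*x*cos(π*x/2) dx = -8/π;  ∫_0^2 π*x^2*cos(π*x/2) dx = -16/π.
Sum: -8/π − 16/π = -24/π.
So LHS = -24/π.
∫_0^2 v(x) φ(x) dx = ∫_0^2 (4*x*sin(π*x/2) + 4*sin(π*x/2)) dx. Term by term:
  ∫_0^2 4*sin(π*x/2) dx = 16/π;  ∫_0^2 4*x*sin(π*x/2) dx = 16/π.
Sum: 16/π + 16/π = 32/π.
So RHS = -∫_0^2 v(x) φ(x) dx = -32/π.
LHS − RHS = 8/π ≠ 0, so the identity fails.
(For a valid weak derivative the identity must hold for EVERY test function, in particular this one. The failure shows v is NOT the weak derivative of u.)
Correct weak derivative would be u'(x) = 4*x + 2.


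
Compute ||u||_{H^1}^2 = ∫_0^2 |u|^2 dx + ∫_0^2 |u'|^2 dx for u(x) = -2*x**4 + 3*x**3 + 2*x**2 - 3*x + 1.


||u||_{H^1}^2 = 29944/315

The H^1 norm (squared) on an interval (0, L) is
  ||u||_{H^1}^2 = ∫_0^L u(x)^2 dx + ∫_0^L u'(x)^2 dx.
Compute u'(x) = -8*x**3 + 9*x**2 + 4*x - 3.
Then u(x)^2 = 4*x**8 - 12*x**7 + x**6 + 24*x**5 - 18*x**4 - 6*x**3 + 13*x**2 - 6*x + 1 and u'(x)^2 = 64*x**6 - 144*x**5 + 17*x**4 + 120*x**3 - 38*x**2 - 24*x + 9.
Integrate each monomial from 0 to 2 using ∫_0^2 c·x^n dx = c·2^(n+1)/(n+1):
  ∫_0^2 u(x)^2 dx = ∫_0^2 (4*x^8 - 12*x^7 + x^6 + 24*x^5 - 18*x^4 - 6*x^3 + 13*x^2 - 6*x + 1) dx. Term by term:
    ∫_0^2 4*x^8 dx = 2048/9;  ∫_0^2 -12*x^7 dx = -384;  ∫_0^2 x^6 dx = 128/7;
    ∫_0^2 24*x^5 dx = 256;  ∫_0^2 -18*x^4 dx = -576/5;  ∫_0^2 -6*x^3 dx = -24;
    ∫_0^2 13*x^2 dx = 104/3;  ∫_0^2 -6*x dx = -12;  ∫_0^2 1 dx = 2.
  Sum: 2048/9 − 384 + 128/7 + 256 − 576/5 − 24 + 104/3 − 12 + 2 = 1042/315.
  ∫_0^2 u'(x)^2 dx = ∫_0^2 (64*x^6 - 144*x^5 + 17*x^4 + 120*x^3 - 38*x^2 - 24*x + 9) dx. Term by term:
    ∫_0^2 64*x^6 dx = 8192/7;  ∫_0^2 -144*x^5 dx = -1536;  ∫_0^2 17*x^4 dx = 544/5;
    ∫_0^2 120*x^3 dx = 480;  ∫_0^2 -38*x^2 dx = -304/3;  ∫_0^2 -24*x dx = -48;
    ∫_0^2 9 dx = 18.
  Sum: 8192/7 − 1536 + 544/5 + 480 − 304/3 − 48 + 18 = 9634/105.
Adding: ||u||_{H^1}^2 = 1042/315 + 9634/105 = 29944/315.


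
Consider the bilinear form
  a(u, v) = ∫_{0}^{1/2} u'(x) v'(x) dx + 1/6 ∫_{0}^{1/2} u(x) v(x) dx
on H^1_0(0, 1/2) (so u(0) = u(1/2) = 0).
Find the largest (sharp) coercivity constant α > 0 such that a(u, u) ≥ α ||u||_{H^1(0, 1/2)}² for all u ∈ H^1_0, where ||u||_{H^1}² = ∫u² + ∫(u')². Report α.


α = (1 + 24*π^2)/(6*(1 + 4*π^2))

Coercivity of a(·,·) on H^1_0(0, 1/2) means a(u, u) ≥ α ||u||_{H^1}² for every u ∈ H^1_0.
The interval has length L = 1/2, and Poincaré/coercivity depend only on L. Here a(u, u) = ∫(u')² + (1/6)·∫u².
Here 0 < c = 1/6 < 1. The condition a(u,u) ≥ α||u||_{H^1}² reads (1−α)∫(u')² ≥ (α−c)∫u². Any admissible α is ≤ 1 (rapidly oscillating u have ∫u²/∫(u')² → 0), and α = 1 would force 0 ≥ (1−c)∫u², impossible since c < 1; so 1−α > 0. By the sharp Poincaré inequality on H^1_0 of an interval of length L, ∫(u')² ≥ (π/L)²∫u² with equality for the first sine mode sin(π(x−x₀)/L) (x₀ the left endpoint), so the inequality holds for all u iff (1−α)(π/L)² ≥ α − c, i.e. α ≤ ((π/L)² + c)/((π/L)² + 1) = (1 + c(L/π)²)/(1 + (L/π)²). With (π/L)² = 4*π^2 and c = 1/6, the largest admissible constant is α = ((π/L)² + c)/((π/L)² + 1).
Simplifying, α = (1 + 24*π^2)/(6*(1 + 4*π^2)).


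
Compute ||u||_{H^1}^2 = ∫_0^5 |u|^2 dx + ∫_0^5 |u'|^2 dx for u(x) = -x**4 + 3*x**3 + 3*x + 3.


||u||_{H^1}^2 = 15136505/252

The H^1 norm (squared) on an interval (0, L) is
  ||u||_{H^1}^2 = ∫_0^L u(x)^2 dx + ∫_0^L u'(x)^2 dx.
Compute u'(x) = -4*x**3 + 9*x**2 + 3.
Then u(x)^2 = x**8 - 6*x**7 + 9*x**6 - 6*x**5 + 12*x**4 + 18*x**3 + 9*x**2 + 18*x + 9 and u'(x)^2 = 16*x**6 - 72*x**5 + 81*x**4 - 24*x**3 + 54*x**2 + 9.
Integrate each monomial from 0 to 5 using ∫_0^5 c·x^n dx = c·5^(n+1)/(n+1):
  ∫_0^5 u(x)^2 dx = ∫_0^5 (x^8 - 6*x^7 + 9*x^6 - 6*x^5 + 12*x^4 + 18*x^3 + 9*x^2 + 18*x + 9) dx. Term by term:
    ∫_0^5 x^8 dx = 1953125/9;  ∫_0^5 -6*x^7 dx = -1171875/4;  ∫_0^5 9*x^6 dx = 703125/7;
    ∫_0^5 -6*x^5 dx = -15625;  ∫_0^5 12*x^4 dx = 7500;  ∫_0^5 18*x^3 dx = 5625/2;
    ∫_0^5 9*x^2 dx = 375;  ∫_0^5 18*x dx = 225;  ∫_0^5 9 dx = 45.
  Sum: 1953125/9 − 1171875/4 + 703125/7 − 15625 + 7500 + 5625/2 + 375 + 225 + 45 = 4995665/252.
  ∫_0^5 u'(x)^2 dx = ∫_0^5 (16*x^6 - 72*x^5 + 81*x^4 - 24*x^3 + 54*x^2 + 9) dx. Term by term:
    ∫_0^5 16*x^6 dx = 1250000/7;  ∫_0^5 -72*x^5 dx = -187500;  ∫_0^5 81*x^4 dx = 50625;
    ∫_0^5 -24*x^3 dx = -3750;  ∫_0^5 54*x^2 dx = 2250;  ∫_0^5 9 dx = 45.
  Sum: 1250000/7 − 187500 + 50625 − 3750 + 2250 + 45 = 281690/7.
Adding: ||u||_{H^1}^2 = 4995665/252 + 281690/7 = 15136505/252.


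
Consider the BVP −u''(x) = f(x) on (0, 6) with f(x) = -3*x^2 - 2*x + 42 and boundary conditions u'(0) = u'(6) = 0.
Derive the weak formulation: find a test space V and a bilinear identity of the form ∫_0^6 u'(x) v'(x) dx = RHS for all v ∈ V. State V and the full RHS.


V = H^1(0, 6) (no boundary constraint on v; u is determined up to an additive constant); weak form: ∫_0^6 u'v' dx = ∫_0^6 (-3*x^2 - 2*x + 42) v dx for all v ∈ V.

Multiply both sides by a test function v and integrate from 0 to 6:
  ∫_0^6 −u''(x) v(x) dx = ∫_0^6 f(x) v(x) dx.
Integrate the LHS by parts once:
  ∫_0^6 −u'' v dx = −[u'(x) v(x)]_0^6 + ∫_0^6 u'(x) v'(x) dx.
Thus ∫_0^6 u'(x) v'(x) dx = ∫_0^6 f(x) v(x) dx + [u'(x) v(x)]_0^6.
Choose V so that boundary terms are either known or forced to vanish.
u has homogeneous Neumann: u'(0) = u'(6) = 0. So [u' v]_0^6 = 0·v(6) − 0·v(0) = 0 for any v; take V = H^1(0, 6).
Weak formulation: find u (satisfying any essential BC) such that ∫_0^6 u'(x) v'(x) dx = ∫_0^6 f v dx for all v ∈ V (homogeneous Neumann, so boundary terms vanish).
Substituting f(x) = -3*x^2 - 2*x + 42, the right-hand side is ∫_0^6 (-3*x^2 - 2*x + 42) v dx.
Compatibility check (pure Neumann): taking v ≡ 1 ∈ V gives 0 = ∫_0^6 f dx + (0) − (0), i.e. ∫_0^6 f dx must equal u'(0) − u'(6) = 0. Indeed ∫_0^6 (-3*x^2 - 2*x + 42) dx = 0, so the data are compatible. The solution is then unique only up to an additive constant (fix it e.g. by requiring ∫_0^6 u dx = 0).


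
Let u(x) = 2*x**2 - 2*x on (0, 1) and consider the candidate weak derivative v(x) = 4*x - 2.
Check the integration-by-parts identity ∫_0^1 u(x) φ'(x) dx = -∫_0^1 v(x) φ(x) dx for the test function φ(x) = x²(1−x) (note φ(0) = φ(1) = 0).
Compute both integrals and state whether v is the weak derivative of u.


LHS = -1/30, RHS = -1/30. Yes, v = u' weakly.

u(x) = 2*x**2 - 2*x, classical derivative u'(x) = 4*x - 2.
φ(x) = x²(1−x), so φ'(x) = x*(2 - 3*x).
Note φ(0) = φ(1) = 0, so the boundary term u·φ vanishes.
LHS = ∫_0^1 u(x) φ'(x) dx = ∫_0^1 (-6*x^4 + 10*x^3 - 4*x^2) dx. Term by term:
  ∫_0^1 -6*x^4 dx = -6/5;  ∫_0^1 10*x^3 dx = 5/2;  ∫_0^1 -4*x^2 dx = -4/3.
Sum: -6/5 + 5/2 − 4/3 = -1/30.
So LHS = -1/30.
∫_0^1 v(x) φ(x) dx = ∫_0^1 (-4*x^4 + 6*x^3 - 2*x^2) dx. Term by term:
  ∫_0^1 -4*x^4 dx = -4/5;  ∫_0^1 6*x^3 dx = 3/2;  ∫_0^1 -2*x^2 dx = -2/3.
Sum: -4/5 + 3/2 − 2/3 = 1/30.
So RHS = -∫_0^1 v(x) φ(x) dx = -1/30.
LHS = RHS, so the identity holds for this test φ.
Moreover u is smooth here and v(x) = u'(x) = 4*x - 2 pointwise, so the identity holds for every test function. Hence v is the weak derivative of u.


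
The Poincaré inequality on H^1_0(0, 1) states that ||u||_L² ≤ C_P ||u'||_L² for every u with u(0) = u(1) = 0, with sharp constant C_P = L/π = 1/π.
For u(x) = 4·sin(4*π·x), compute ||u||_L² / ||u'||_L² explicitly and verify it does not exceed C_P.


||u||_L² / ||u'||_L² = 1/(4*π) < C_P = 1/π.

u(x) = 4·sin(4*π·x), so u'(x) = 16*π*cos(4*π*x).
Writing u(x) = A·sin(kπx/L) with A = 4 and k = 4, use ∫_0^L sin²(kπx/L) dx = L/2 and ∫_0^L cos²(kπx/L) dx = L/2.
u² = 16·sin²(4*π·x) and (u')² = 256*π^2·cos²(4*π·x), and each of sin², cos² integrates to L/2 = 1/2 over (0, 1).
∫_0^1 u² dx = 8, so ||u||_L² = 2*sqrt(2).
∫_0^1 (u')² dx = 128*π^2, so ||u'||_L² = 8*sqrt(2)*π.
Ratio ||u||_L² / ||u'||_L² = 1/(4*π).
Sharp Poincaré constant on H^1_0(0, 1) is C_P = L/π = 1/π, achieved by sin(π·x).
This is the k = 4 harmonic; the ratio L/(kπ) is strictly less than C_P = L/π, consistent with the sharp inequality ||u||_L² ≤ C_P ||u'||_L².


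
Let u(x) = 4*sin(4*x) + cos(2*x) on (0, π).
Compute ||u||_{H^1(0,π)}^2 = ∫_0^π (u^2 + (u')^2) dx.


||u||_{H^1(0,π)}^2 = 277*π/2

u'(x) = -2*sin(2*x) + 16*cos(4*x).
Expand u² and (u')² and integrate term by term on (0, π), using: for integers n ≥ 1, ∫_0^π sin²(nx) dx = ∫_0^π cos²(nx) dx = π/2; for n ≠ n', ∫_0^π sin(nx)sin(n'x) dx = ∫_0^π cos(nx)cos(n'x) dx = 0; and by product-to-sum, ∫_0^π sin(nx)cos(n'x) dx = ½∫_0^π [sin((n+n')x) + sin((n−n')x)] dx, which is 0 when n+n' is even and 2n/(n²−n'²) when n+n' is odd (it need not vanish on (0, π)).
  u² squared terms: (4)²·∫sin(4x)² dx = 16·π/2 = 8*π;  (1)²·∫cos(2x)² dx = 1·π/2 = π/2.
  u² cross terms: 2·(4)·(1)·∫sin(4x)·cos(2x) dx = 8·(0) = 0.
  So ∫_0^π u² dx = 8*π + π/2 + 0 = 17*π/2.
  (u')² squared terms: (-2)²·∫sin(2x)² dx = 4·π/2 = 2*π;  (16)²·∫cos(4x)² dx = 256·π/2 = 128*π.
  (u')² cross terms: 2·(-2)·(16)·∫sin(2x)·cos(4x) dx = -64·(0) = 0.
  So ∫_0^π (u')² dx = 2*π + 128*π + 0 = 130*π.
||u||_{H^1}^2 = (17*π/2) + (130*π) = 277*π/2.


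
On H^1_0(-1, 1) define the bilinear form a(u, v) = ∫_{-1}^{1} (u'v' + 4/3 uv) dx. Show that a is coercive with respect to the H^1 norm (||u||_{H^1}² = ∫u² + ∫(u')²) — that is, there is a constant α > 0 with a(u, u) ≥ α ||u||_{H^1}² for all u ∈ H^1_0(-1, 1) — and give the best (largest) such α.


α = 1

Coercivity of a(·,·) on H^1_0(-1, 1) means a(u, u) ≥ α ||u||_{H^1}² for every u ∈ H^1_0.
The interval has length L = 2, and Poincaré/coercivity depend only on L. Here a(u, u) = ∫(u')² + (4/3)·∫u².
Here c = 4/3 ≥ 1, so a(u,u) = ∫(u')² + c∫u² ≥ ∫(u')² + ∫u² = ||u||_{H^1}², i.e. α = 1 works. No larger α is possible: a(u,u) ≥ α||u||_{H^1}² means (1−α)∫(u')² ≥ (α−c)∫u², and for the modes u_n = sin(nπ(x−x₀)/L) (x₀ the left endpoint) one has ∫u_n²/∫(u_n')² = (L/(nπ))² → 0, so a(u_n,u_n)/||u_n||_{H^1}² → 1. Hence the optimal constant is α = 1.
Therefore α = 1.


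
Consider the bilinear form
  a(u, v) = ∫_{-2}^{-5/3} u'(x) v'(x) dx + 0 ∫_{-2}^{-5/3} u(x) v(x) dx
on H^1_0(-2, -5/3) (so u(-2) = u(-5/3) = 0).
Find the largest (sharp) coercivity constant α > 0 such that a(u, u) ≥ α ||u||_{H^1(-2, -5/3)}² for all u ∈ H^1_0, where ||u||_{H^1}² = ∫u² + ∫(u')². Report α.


α = 9*π^2/(1 + 9*π^2)

Coercivity of a(·,·) on H^1_0(-2, -5/3) means a(u, u) ≥ α ||u||_{H^1}² for every u ∈ H^1_0.
The interval has length L = 1/3, and Poincaré/coercivity depend only on L. Here a(u, u) = ∫(u')² + (0)·∫u².
Here c = 0, so a(u,u) = ∫(u')² alone. The condition a(u,u) ≥ α||u||_{H^1}² reads (1−α)∫(u')² ≥ (α−c)∫u². Any admissible α is ≤ 1 (rapidly oscillating u have ∫u²/∫(u')² → 0), and α = 1 would force 0 ≥ (1−c)∫u², impossible since c < 1; so 1−α > 0. By the sharp Poincaré inequality on H^1_0 of an interval of length L, ∫(u')² ≥ (π/L)²∫u² with equality for the first sine mode sin(π(x−x₀)/L) (x₀ the left endpoint), so the inequality holds for all u iff (1−α)(π/L)² ≥ α − c, i.e. α ≤ ((π/L)² + c)/((π/L)² + 1) = (1 + c(L/π)²)/(1 + (L/π)²). (Direct route, valid since c ≤ 0: Poincaré gives c∫u² ≥ c(L/π)²∫(u')², so a(u,u) ≥ (1 + c(L/π)²)∫(u')², while ||u||_{H^1}² ≤ (1 + (L/π)²)∫(u')²; dividing yields the same α.) With (π/L)² = 9*π^2 and c = 0, the largest admissible constant is α = ((π/L)² + c)/((π/L)² + 1).
Simplifying, α = 9*π^2/(1 + 9*π^2).


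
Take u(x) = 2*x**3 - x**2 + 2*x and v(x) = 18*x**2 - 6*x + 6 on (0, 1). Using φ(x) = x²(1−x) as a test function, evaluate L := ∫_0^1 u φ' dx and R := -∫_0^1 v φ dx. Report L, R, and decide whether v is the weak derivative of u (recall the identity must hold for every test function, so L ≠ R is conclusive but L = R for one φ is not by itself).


LHS = -4/15, RHS = -4/5. No, v is not the weak derivative of u.

u(x) = 2*x**3 - x**2 + 2*x, classical derivative u'(x) = 6*x**2 - 2*x + 2.
φ(x) = x²(1−x), so φ'(x) = x*(2 - 3*x).
Note φ(0) = φ(1) = 0, so the boundary term u·φ vanishes.
LHS = ∫_0^1 u(x) φ'(x) dx = ∫_0^1 (-6*x^5 + 7*x^4 - 8*x^3 + 4*x^2) dx. Term by term:
  ∫_0^1 -6*x^5 dx = -1;  ∫_0^1 7*x^4 dx = 7/5;  ∫_0^1 -8*x^3 dx = -2;
  ∫_0^1 4*x^2 dx = 4/3.
Sum: -1 + 7/5 − 2 + 4/3 = -4/15.
So LHS = -4/15.
∫_0^1 v(x) φ(x) dx = ∫_0^1 (-18*x^5 + 24*x^4 - 12*x^3 + 6*x^2) dx. Term by term:
  ∫_0^1 -18*x^5 dx = -3;  ∫_0^1 24*x^4 dx = 24/5;  ∫_0^1 -12*x^3 dx = -3;
  ∫_0^1 6*x^2 dx = 2.
Sum: -3 + 24/5 − 3 + 2 = 4/5.
So RHS = -∫_0^1 v(x) φ(x) dx = -4/5.
LHS − RHS = 8/15 ≠ 0, so the identity fails.
(For a valid weak derivative the identity must hold for EVERY test function, in particular this one. The failure shows v is NOT the weak derivative of u.)
Correct weak derivative would be u'(x) = 6*x**2 - 2*x + 2.


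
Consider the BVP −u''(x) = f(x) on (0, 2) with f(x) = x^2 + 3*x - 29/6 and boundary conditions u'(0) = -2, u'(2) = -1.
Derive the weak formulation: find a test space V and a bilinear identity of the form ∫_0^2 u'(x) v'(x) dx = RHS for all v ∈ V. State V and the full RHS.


V = H^1(0, 2) (v unrestricted at boundary; u is determined up to an additive constant); weak form: ∫_0^2 u'v' dx = ∫_0^2 (x^2 + 3*x - 29/6) v dx − v(2) + 2·v(0) for all v ∈ V.

Multiply both sides by a test function v and integrate from 0 to 2:
  ∫_0^2 −u''(x) v(x) dx = ∫_0^2 f(x) v(x) dx.
Integrate the LHS by parts once:
  ∫_0^2 −u'' v dx = −[u'(x) v(x)]_0^2 + ∫_0^2 u'(x) v'(x) dx.
Thus ∫_0^2 u'(x) v'(x) dx = ∫_0^2 f(x) v(x) dx + [u'(x) v(x)]_0^2.
Choose V so that boundary terms are either known or forced to vanish.
u has inhomogeneous Neumann u'(0) = -2, u'(2) = -1. [u' v]_0^2 = (-1)·v(2) − (-2)·v(0) = − v(2) + 2·v(0). Take V = H^1(0, 2); boundary term becomes part of RHS.
Weak formulation: find u (satisfying any essential BC) such that ∫_0^2 u'(x) v'(x) dx = ∫_0^2 f v dx − v(2) + 2·v(0) for all v ∈ V (Neumann data are natural BCs: they enter the RHS as boundary terms).
Substituting f(x) = x^2 + 3*x - 29/6, the right-hand side is ∫_0^2 (x^2 + 3*x - 29/6) v dx − v(2) + 2·v(0).
Compatibility check (pure Neumann): taking v ≡ 1 ∈ V gives 0 = ∫_0^2 f dx + (-1) − (-2), i.e. ∫_0^2 f dx must equal u'(0) − u'(2) = -1. Indeed ∫_0^2 (x^2 + 3*x - 29/6) dx = -1, so the data are compatible. The solution is then unique only up to an additive constant (fix it e.g. by requiring ∫_0^2 u dx = 0).


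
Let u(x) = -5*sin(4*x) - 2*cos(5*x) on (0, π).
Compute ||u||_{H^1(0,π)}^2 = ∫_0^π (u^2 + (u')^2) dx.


||u||_{H^1(0,π)}^2 = -4160/9 + 529*π/2

u'(x) = 10*sin(5*x) - 20*cos(4*x).
Expand u² and (u')² and integrate term by term on (0, π), using: for integers n ≥ 1, ∫_0^π sin²(nx) dx = ∫_0^π cos²(nx) dx = π/2; for n ≠ n', ∫_0^π sin(nx)sin(n'x) dx = ∫_0^π cos(nx)cos(n'x) dx = 0; and by product-to-sum, ∫_0^π sin(nx)cos(n'x) dx = ½∫_0^π [sin((n+n')x) + sin((n−n')x)] dx, which is 0 when n+n' is even and 2n/(n²−n'²) when n+n' is odd (it need not vanish on (0, π)).
  u² squared terms: (-5)²·∫sin(4x)² dx = 25·π/2 = 25*π/2;  (-2)²·∫cos(5x)² dx = 4·π/2 = 2*π.
  u² cross terms: 2·(-5)·(-2)·∫sin(4x)·cos(5x) dx = 20·(-8/9) = -160/9.
  So ∫_0^π u² dx = 25*π/2 + 2*π − 160/9 = -160/9 + 29*π/2.
  (u')² squared terms: (-20)²·∫cos(4x)² dx = 400·π/2 = 200*π;  (10)²·∫sin(5x)² dx = 100·π/2 = 50*π.
  (u')² cross terms: 2·(-20)·(10)·∫cos(4x)·sin(5x) dx = -400·(10/9) = -4000/9.
  So ∫_0^π (u')² dx = 200*π + 50*π − 4000/9 = -4000/9 + 250*π.
||u||_{H^1}^2 = (-160/9 + 29*π/2) + (-4000/9 + 250*π) = -4160/9 + 529*π/2.


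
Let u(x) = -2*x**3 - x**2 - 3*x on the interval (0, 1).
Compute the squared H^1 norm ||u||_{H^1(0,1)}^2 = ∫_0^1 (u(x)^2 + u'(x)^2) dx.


||u||_{H^1}^2 = 3491/70

The H^1 norm (squared) on an interval (0, L) is
  ||u||_{H^1}^2 = ∫_0^L u(x)^2 dx + ∫_0^L u'(x)^2 dx.
Compute u'(x) = -6*x**2 - 2*x - 3.
Then u(x)^2 = 4*x**6 + 4*x**5 + 13*x**4 + 6*x**3 + 9*x**2 and u'(x)^2 = 36*x**4 + 24*x**3 + 40*x**2 + 12*x + 9.
Integrate each monomial from 0 to 1 using ∫_0^1 c·x^n dx = c·1^(n+1)/(n+1):
  ∫_0^1 u(x)^2 dx = ∫_0^1 (4*x^6 + 4*x^5 + 13*x^4 + 6*x^3 + 9*x^2) dx. Term by term:
    ∫_0^1 4*x^6 dx = 4/7;  ∫_0^1 4*x^5 dx = 2/3;  ∫_0^1 13*x^4 dx = 13/5;
    ∫_0^1 6*x^3 dx = 3/2;  ∫_0^1 9*x^2 dx = 3.
  Sum: 4/7 + 2/3 + 13/5 + 3/2 + 3 = 1751/210.
  ∫_0^1 u'(x)^2 dx = ∫_0^1 (36*x^4 + 24*x^3 + 40*x^2 + 12*x + 9) dx. Term by term:
    ∫_0^1 36*x^4 dx = 36/5;  ∫_0^1 24*x^3 dx = 6;  ∫_0^1 40*x^2 dx = 40/3;
    ∫_0^1 12*x dx = 6;  ∫_0^1 9 dx = 9.
  Sum: 36/5 + 6 + 40/3 + 6 + 9 = 623/15.
Adding: ||u||_{H^1}^2 = 1751/210 + 623/15 = 3491/70.


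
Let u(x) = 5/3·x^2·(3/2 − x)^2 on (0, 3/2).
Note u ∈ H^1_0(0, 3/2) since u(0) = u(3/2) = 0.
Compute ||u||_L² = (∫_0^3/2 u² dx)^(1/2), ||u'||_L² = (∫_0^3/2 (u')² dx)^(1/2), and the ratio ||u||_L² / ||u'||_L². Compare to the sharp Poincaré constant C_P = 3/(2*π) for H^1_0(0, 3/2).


||u||_L² / ||u'||_L² = sqrt(3)/4 < C_P = 3/(2*π).

u(x) = 5/3·x^2·(3/2 − x)^2, so u'(x) = 5*x*(2*x - 3)*(4*x - 3)/6.
u(x) = 5/3·x^2·(3/2 − x)^2 vanishes at x = 0 and x = 3/2, so u ∈ H^1_0(0, 3/2). Differentiate via the product rule and integrate the resulting polynomials term by term.
  ∫_0^3/2 u² dx = ∫_0^3/2 (25*x^8/9 - 50*x^7/3 + 75*x^6/2 - 75*x^5/2 + 225*x^4/16) dx. Term by term:
    ∫_0^3/2 25*x^8/9 dx = 6075/512;  ∫_0^3/2 -50*x^7/3 dx = -54675/1024;  ∫_0^3/2 75*x^6/2 dx = 164025/1792;
    ∫_0^3/2 -75*x^5/2 dx = -18225/256;  ∫_0^3/2 225*x^4/16 dx = 10935/512.
  Sum: 6075/512 − 54675/1024 + 164025/1792 − 18225/256 + 10935/512 = 1215/7168.
  ∫_0^3/2 (u')² dx = ∫_0^3/2 (400*x^6/9 - 200*x^5 + 325*x^4 - 225*x^3 + 225*x^2/4) dx. Term by term:
    ∫_0^3/2 400*x^6/9 dx = 6075/56;  ∫_0^3/2 -200*x^5 dx = -6075/16;  ∫_0^3/2 325*x^4 dx = 15795/32;
    ∫_0^3/2 -225*x^3 dx = -18225/64;  ∫_0^3/2 225*x^2/4 dx = 2025/32.
  Sum: 6075/56 − 6075/16 + 15795/32 − 18225/64 + 2025/32 = 405/448.
∫_0^3/2 u² dx = 1215/7168, so ||u||_L² = 9*sqrt(105)/224.
∫_0^3/2 (u')² dx = 405/448, so ||u'||_L² = 9*sqrt(35)/56.
Ratio ||u||_L² / ||u'||_L² = sqrt(3)/4.
Sharp Poincaré constant on H^1_0(0, 3/2) is C_P = L/π = 3/(2*π), achieved by sin(2*π/3·x).
A polynomial bump cannot attain the sharp Poincaré constant (only the first sine eigenfunction does), so the ratio is strictly less than C_P, consistent with ||u||_L² ≤ C_P ||u'||_L².


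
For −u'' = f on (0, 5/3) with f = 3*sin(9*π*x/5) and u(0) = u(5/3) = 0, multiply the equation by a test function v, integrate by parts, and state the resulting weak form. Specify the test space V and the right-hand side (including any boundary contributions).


V = H^1_0(0, 5/3) (so v(0) = v(5/3) = 0); weak form: ∫_0^5/3 u'v' dx = ∫_0^5/3 (3*sin(9*π*x/5)) v dx for all v ∈ V.

Multiply both sides by a test function v and integrate from 0 to 5/3:
  ∫_0^5/3 −u''(x) v(x) dx = ∫_0^5/3 f(x) v(x) dx.
Integrate the LHS by parts once:
  ∫_0^5/3 −u'' v dx = −[u'(x) v(x)]_0^5/3 + ∫_0^5/3 u'(x) v'(x) dx.
Thus ∫_0^5/3 u'(x) v'(x) dx = ∫_0^5/3 f(x) v(x) dx + [u'(x) v(x)]_0^5/3.
Choose V so that boundary terms are either known or forced to vanish.
u is Dirichlet: u(0) = u(5/3) = 0. Let V = H^1_0(0, 5/3); then v(0) = v(5/3) = 0, and [u' v]_0^5/3 = 0.
Weak formulation: find u (satisfying any essential BC) such that ∫_0^5/3 u'(x) v'(x) dx = ∫_0^5/3 f v dx for all v ∈ V.
Substituting f(x) = 3*sin(9*π*x/5), the right-hand side is ∫_0^5/3 (3*sin(9*π*x/5)) v dx.


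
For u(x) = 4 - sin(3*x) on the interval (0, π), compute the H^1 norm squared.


||u||_{H^1(0,π)}^2 = -16/3 + 21*π

u'(x) = -3*cos(3*x).
Expand u² and (u')² and integrate term by term on (0, π), using: for integers n ≥ 1, ∫_0^π sin²(nx) dx = ∫_0^π cos²(nx) dx = π/2; for n ≠ n', ∫_0^π sin(nx)sin(n'x) dx = ∫_0^π cos(nx)cos(n'x) dx = 0; and by product-to-sum, ∫_0^π sin(nx)cos(n'x) dx = ½∫_0^π [sin((n+n')x) + sin((n−n')x)] dx, which is 0 when n+n' is even and 2n/(n²−n'²) when n+n' is odd (it need not vanish on (0, π)). For the constant mode: ∫_0^π 1 dx = π, ∫_0^π cos(nx) dx = 0, ∫_0^π sin(nx) dx = (1−(−1)^n)/n.
  u² squared terms: (4)²·∫1 dx = 16·π = 16*π;  (-1)²·∫sin(3x)² dx = 1·π/2 = π/2.
  u² cross terms: 2·(4)·(-1)·∫1·sin(3x) dx = -8·(2/3) = -16/3.
  So ∫_0^π u² dx = 16*π + π/2 − 16/3 = -16/3 + 33*π/2.
  (u')² squared terms: (-3)²·∫cos(3x)² dx = 9·π/2 = 9*π/2.
  So ∫_0^π (u')² dx = 9*π/2.
||u||_{H^1}^2 = (-16/3 + 33*π/2) + (9*π/2) = -16/3 + 21*π.


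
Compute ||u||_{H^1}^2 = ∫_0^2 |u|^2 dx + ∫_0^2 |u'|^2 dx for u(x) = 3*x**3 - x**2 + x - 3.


||u||_{H^1}^2 = 54296/105

The H^1 norm (squared) on an interval (0, L) is
  ||u||_{H^1}^2 = ∫_0^L u(x)^2 dx + ∫_0^L u'(x)^2 dx.
Compute u'(x) = 9*x**2 - 2*x + 1.
Then u(x)^2 = 9*x**6 - 6*x**5 + 7*x**4 - 20*x**3 + 7*x**2 - 6*x + 9 and u'(x)^2 = 81*x**4 - 36*x**3 + 22*x**2 - 4*x + 1.
Integrate each monomial from 0 to 2 using ∫_0^2 c·x^n dx = c·2^(n+1)/(n+1):
  ∫_0^2 u(x)^2 dx = ∫_0^2 (9*x^6 - 6*x^5 + 7*x^4 - 20*x^3 + 7*x^2 - 6*x + 9) dx. Term by term:
    ∫_0^2 9*x^6 dx = 1152/7;  ∫_0^2 -6*x^5 dx = -64;  ∫_0^2 7*x^4 dx = 224/5;
    ∫_0^2 -20*x^3 dx = -80;  ∫_0^2 7*x^2 dx = 56/3;  ∫_0^2 -6*x dx = -12;
    ∫_0^2 9 dx = 18.
  Sum: 1152/7 − 64 + 224/5 − 80 + 56/3 − 12 + 18 = 9454/105.
  ∫_0^2 u'(x)^2 dx = ∫_0^2 (81*x^4 - 36*x^3 + 22*x^2 - 4*x + 1) dx. Term by term:
    ∫_0^2 81*x^4 dx = 2592/5;  ∫_0^2 -36*x^3 dx = -144;  ∫_0^2 22*x^2 dx = 176/3;
    ∫_0^2 -4*x dx = -8;  ∫_0^2 1 dx = 2.
  Sum: 2592/5 − 144 + 176/3 − 8 + 2 = 6406/15.
Adding: ||u||_{H^1}^2 = 9454/105 + 6406/15 = 54296/105.


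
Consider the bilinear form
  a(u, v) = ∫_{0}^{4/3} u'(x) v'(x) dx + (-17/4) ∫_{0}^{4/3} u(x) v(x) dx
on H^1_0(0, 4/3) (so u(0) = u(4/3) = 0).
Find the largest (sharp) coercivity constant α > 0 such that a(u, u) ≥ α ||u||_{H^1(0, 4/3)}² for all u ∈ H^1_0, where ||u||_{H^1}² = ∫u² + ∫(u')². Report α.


α = (-68 + 9*π^2)/(16 + 9*π^2)

Coercivity of a(·,·) on H^1_0(0, 4/3) means a(u, u) ≥ α ||u||_{H^1}² for every u ∈ H^1_0.
The interval has length L = 4/3, and Poincaré/coercivity depend only on L. Here a(u, u) = ∫(u')² + (-17/4)·∫u².
Here c = -17/4 < 0 with |c| < (π/L)² = 9*π^2/16, so coercivity still holds. The condition a(u,u) ≥ α||u||_{H^1}² reads (1−α)∫(u')² ≥ (α−c)∫u². Any admissible α is ≤ 1 (rapidly oscillating u have ∫u²/∫(u')² → 0), and α = 1 would force 0 ≥ (1−c)∫u², impossible since c < 1; so 1−α > 0. By the sharp Poincaré inequality on H^1_0 of an interval of length L, ∫(u')² ≥ (π/L)²∫u² with equality for the first sine mode sin(π(x−x₀)/L) (x₀ the left endpoint), so the inequality holds for all u iff (1−α)(π/L)² ≥ α − c, i.e. α ≤ ((π/L)² + c)/((π/L)² + 1) = (1 + c(L/π)²)/(1 + (L/π)²). (Direct route, valid since c ≤ 0: Poincaré gives c∫u² ≥ c(L/π)²∫(u')², so a(u,u) ≥ (1 + c(L/π)²)∫(u')², while ||u||_{H^1}² ≤ (1 + (L/π)²)∫(u')²; dividing yields the same α.) With (π/L)² = 9*π^2/16 and c = -17/4, the largest admissible constant is α = ((π/L)² + c)/((π/L)² + 1).
Simplifying, α = (-68 + 9*π^2)/(16 + 9*π^2).


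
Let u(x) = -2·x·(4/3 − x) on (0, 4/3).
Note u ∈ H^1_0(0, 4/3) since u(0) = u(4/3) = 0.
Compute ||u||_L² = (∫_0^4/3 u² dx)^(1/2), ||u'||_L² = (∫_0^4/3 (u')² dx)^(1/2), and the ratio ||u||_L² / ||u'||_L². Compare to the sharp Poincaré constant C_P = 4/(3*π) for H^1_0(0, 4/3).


||u||_L² / ||u'||_L² = 2*sqrt(10)/15 < C_P = 4/(3*π).

u(x) = -2·x·(4/3 − x), so u'(x) = 4*x - 8/3.
u(x) = -2·x·(4/3 − x) vanishes at x = 0 and x = 4/3, so u ∈ H^1_0(0, 4/3). Differentiate via the product rule and integrate the resulting polynomials term by term.
  ∫_0^4/3 u² dx = ∫_0^4/3 (4*x^4 - 32*x^3/3 + 64*x^2/9) dx. Term by term:
    ∫_0^4/3 4*x^4 dx = 4096/1215;  ∫_0^4/3 -32*x^3/3 dx = -2048/243;  ∫_0^4/3 64*x^2/9 dx = 4096/729.
  Sum: 4096/1215 − 2048/243 + 4096/729 = 2048/3645.
  ∫_0^4/3 (u')² dx = ∫_0^4/3 (16*x^2 - 64*x/3 + 64/9) dx. Term by term:
    ∫_0^4/3 16*x^2 dx = 1024/81;  ∫_0^4/3 -64*x/3 dx = -512/27;  ∫_0^4/3 64/9 dx = 256/27.
  Sum: 1024/81 − 512/27 + 256/27 = 256/81.
∫_0^4/3 u² dx = 2048/3645, so ||u||_L² = 32*sqrt(10)/135.
∫_0^4/3 (u')² dx = 256/81, so ||u'||_L² = 16/9.
Ratio ||u||_L² / ||u'||_L² = 2*sqrt(10)/15.
Sharp Poincaré constant on H^1_0(0, 4/3) is C_P = L/π = 4/(3*π), achieved by sin(3*π/4·x).
A polynomial bump cannot attain the sharp Poincaré constant (only the first sine eigenfunction does), so the ratio is strictly less than C_P, consistent with ||u||_L² ≤ C_P ||u'||_L².
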